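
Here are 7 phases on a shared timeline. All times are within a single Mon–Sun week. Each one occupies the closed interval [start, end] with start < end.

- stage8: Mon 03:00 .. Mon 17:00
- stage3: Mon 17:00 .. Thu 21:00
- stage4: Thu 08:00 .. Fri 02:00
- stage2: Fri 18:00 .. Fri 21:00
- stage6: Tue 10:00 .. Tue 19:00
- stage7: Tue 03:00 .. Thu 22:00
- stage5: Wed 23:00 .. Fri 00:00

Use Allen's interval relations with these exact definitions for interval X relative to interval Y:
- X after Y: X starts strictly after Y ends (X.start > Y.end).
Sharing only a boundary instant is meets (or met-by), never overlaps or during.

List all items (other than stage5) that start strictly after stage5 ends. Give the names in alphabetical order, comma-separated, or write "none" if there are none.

stage2

Target stage5 = [Wed 23:00, Fri 00:00].
stage2 [Fri 18:00, Fri 21:00] → after → yes.
stage3 [Mon 17:00, Thu 21:00] → overlaps → no.
stage4 [Thu 08:00, Fri 02:00] → overlapped-by → no.
stage6 [Tue 10:00, Tue 19:00] → before → no.
stage7 [Tue 03:00, Thu 22:00] → overlaps → no.
stage8 [Mon 03:00, Mon 17:00] → before → no.
Result: stage2.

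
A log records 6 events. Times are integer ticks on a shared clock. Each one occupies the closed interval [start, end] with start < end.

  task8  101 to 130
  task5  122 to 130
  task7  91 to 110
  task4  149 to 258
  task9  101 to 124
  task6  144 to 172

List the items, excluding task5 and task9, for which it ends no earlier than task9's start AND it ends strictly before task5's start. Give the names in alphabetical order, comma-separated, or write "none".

Conditions: its end is no earlier than task9's start (X.end >= 101) AND its end is strictly before task5's start (X.end < 122).
task4: end 258 >= 101? ✓; end 258 < 122? ✗ → no.
task6: end 172 >= 101? ✓; end 172 < 122? ✗ → no.
task7: end 110 >= 101? ✓; end 110 < 122? ✓ → yes.
task8: end 130 >= 101? ✓; end 130 < 122? ✗ → no.
Result: task7.

task7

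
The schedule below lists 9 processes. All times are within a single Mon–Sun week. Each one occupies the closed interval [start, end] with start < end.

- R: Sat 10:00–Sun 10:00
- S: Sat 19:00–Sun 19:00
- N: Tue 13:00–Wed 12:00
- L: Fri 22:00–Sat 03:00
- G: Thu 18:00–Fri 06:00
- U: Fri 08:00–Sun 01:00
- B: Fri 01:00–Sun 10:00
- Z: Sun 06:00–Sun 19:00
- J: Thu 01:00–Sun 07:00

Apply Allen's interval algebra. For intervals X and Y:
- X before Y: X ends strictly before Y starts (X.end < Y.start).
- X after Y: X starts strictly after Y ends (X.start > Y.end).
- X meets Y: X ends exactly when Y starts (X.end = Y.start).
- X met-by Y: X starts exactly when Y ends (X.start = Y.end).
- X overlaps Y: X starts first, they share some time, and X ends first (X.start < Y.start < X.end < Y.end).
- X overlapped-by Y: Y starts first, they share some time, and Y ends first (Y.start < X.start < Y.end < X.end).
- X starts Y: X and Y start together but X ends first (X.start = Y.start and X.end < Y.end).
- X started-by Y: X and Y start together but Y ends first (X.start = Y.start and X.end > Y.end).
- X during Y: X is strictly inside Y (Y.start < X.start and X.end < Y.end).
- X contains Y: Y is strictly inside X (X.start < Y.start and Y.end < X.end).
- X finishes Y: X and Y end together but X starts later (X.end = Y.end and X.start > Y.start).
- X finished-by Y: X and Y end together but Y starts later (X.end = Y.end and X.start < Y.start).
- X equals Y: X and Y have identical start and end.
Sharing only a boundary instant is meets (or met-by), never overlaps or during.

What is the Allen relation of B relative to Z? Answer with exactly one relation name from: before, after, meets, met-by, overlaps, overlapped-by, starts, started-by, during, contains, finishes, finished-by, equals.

overlaps

B = [Fri 01:00, Sun 10:00]; Z = [Sun 06:00, Sun 19:00].
Compare endpoints: B.start < Z.start, B.start < Z.end, B.end > Z.start, B.end < Z.end.
That pattern is 'overlaps'.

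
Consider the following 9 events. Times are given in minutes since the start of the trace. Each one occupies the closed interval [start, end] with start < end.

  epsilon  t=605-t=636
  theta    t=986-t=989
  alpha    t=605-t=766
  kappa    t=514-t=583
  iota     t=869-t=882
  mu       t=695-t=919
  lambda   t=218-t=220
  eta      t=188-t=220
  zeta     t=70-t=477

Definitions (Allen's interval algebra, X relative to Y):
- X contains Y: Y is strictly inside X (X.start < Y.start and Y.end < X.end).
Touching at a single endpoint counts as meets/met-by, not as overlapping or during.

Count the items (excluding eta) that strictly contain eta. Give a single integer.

Target eta = [t=188, t=220].
alpha [t=605, t=766] → after → no.
epsilon [t=605, t=636] → after → no.
iota [t=869, t=882] → after → no.
kappa [t=514, t=583] → after → no.
lambda [t=218, t=220] → finishes → no.
mu [t=695, t=919] → after → no.
theta [t=986, t=989] → after → no.
zeta [t=70, t=477] → contains → counts.
Total: 1.

1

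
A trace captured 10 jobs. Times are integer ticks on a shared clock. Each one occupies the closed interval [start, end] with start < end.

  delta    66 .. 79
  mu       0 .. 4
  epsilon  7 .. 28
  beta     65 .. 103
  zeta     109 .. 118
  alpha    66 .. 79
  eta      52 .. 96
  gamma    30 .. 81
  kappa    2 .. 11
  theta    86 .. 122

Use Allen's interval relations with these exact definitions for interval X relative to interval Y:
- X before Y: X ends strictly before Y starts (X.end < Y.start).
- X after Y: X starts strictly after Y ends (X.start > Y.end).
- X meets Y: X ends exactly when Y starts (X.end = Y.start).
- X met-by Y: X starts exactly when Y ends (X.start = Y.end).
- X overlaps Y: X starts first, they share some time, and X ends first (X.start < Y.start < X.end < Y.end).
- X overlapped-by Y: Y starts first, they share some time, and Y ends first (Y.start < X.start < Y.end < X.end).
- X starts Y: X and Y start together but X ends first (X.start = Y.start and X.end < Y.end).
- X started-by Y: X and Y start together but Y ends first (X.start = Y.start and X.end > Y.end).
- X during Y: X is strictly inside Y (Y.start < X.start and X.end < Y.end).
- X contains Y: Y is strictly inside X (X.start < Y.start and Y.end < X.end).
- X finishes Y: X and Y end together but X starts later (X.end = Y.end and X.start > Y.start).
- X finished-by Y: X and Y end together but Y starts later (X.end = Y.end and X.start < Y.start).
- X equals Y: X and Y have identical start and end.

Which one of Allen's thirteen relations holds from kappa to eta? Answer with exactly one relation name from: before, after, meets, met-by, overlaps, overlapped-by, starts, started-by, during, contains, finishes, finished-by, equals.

kappa = [2, 11]; eta = [52, 96].
Compare endpoints: kappa.start < eta.start, kappa.start < eta.end, kappa.end < eta.start, kappa.end < eta.end.
That pattern is 'before'.

before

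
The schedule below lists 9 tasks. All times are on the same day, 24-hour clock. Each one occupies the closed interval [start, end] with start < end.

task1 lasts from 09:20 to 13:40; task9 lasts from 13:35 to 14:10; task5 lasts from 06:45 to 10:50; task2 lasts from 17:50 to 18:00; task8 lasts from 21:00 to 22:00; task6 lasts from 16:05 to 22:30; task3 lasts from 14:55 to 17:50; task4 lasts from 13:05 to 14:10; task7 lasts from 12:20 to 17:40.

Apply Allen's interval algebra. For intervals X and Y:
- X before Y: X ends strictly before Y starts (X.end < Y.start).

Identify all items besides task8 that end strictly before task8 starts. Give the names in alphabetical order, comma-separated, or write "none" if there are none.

Target task8 = [21:00, 22:00].
task1 [09:20, 13:40] → before → yes.
task2 [17:50, 18:00] → before → yes.
task3 [14:55, 17:50] → before → yes.
task4 [13:05, 14:10] → before → yes.
task5 [06:45, 10:50] → before → yes.
task6 [16:05, 22:30] → contains → no.
task7 [12:20, 17:40] → before → yes.
task9 [13:35, 14:10] → before → yes.
Result: task1, task2, task3, task4, task5, task7, task9.

task1, task2, task3, task4, task5, task7, task9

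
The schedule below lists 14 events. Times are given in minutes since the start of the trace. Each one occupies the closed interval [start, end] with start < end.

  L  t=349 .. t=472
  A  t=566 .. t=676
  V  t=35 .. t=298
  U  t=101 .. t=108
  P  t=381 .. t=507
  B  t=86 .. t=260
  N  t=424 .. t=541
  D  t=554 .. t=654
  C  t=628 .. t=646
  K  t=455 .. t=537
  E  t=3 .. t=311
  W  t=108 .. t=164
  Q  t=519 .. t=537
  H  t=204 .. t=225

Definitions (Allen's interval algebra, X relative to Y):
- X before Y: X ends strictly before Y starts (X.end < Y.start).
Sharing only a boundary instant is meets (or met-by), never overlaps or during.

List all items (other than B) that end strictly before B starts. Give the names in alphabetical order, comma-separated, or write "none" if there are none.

Target B = [t=86, t=260].
A [t=566, t=676] → after → no.
C [t=628, t=646] → after → no.
D [t=554, t=654] → after → no.
E [t=3, t=311] → contains → no.
H [t=204, t=225] → during → no.
K [t=455, t=537] → after → no.
L [t=349, t=472] → after → no.
N [t=424, t=541] → after → no.
P [t=381, t=507] → after → no.
Q [t=519, t=537] → after → no.
U [t=101, t=108] → during → no.
V [t=35, t=298] → contains → no.
W [t=108, t=164] → during → no.
Result: none.

none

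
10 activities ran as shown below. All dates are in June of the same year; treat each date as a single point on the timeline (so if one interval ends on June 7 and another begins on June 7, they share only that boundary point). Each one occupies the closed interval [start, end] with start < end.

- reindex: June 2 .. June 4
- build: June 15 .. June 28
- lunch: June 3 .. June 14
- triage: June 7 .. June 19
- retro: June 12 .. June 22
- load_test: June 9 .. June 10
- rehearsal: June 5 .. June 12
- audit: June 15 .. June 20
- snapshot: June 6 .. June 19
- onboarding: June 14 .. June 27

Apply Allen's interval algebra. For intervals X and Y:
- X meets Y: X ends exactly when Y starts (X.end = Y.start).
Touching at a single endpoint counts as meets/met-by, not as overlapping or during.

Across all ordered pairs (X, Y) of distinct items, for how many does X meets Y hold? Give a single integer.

2

Checking all 90 ordered pairs for relation 'meets'; matching pairs in alphabetical order:
(lunch, onboarding): lunch meets onboarding ✓
(rehearsal, retro): rehearsal meets retro ✓
Count: 2.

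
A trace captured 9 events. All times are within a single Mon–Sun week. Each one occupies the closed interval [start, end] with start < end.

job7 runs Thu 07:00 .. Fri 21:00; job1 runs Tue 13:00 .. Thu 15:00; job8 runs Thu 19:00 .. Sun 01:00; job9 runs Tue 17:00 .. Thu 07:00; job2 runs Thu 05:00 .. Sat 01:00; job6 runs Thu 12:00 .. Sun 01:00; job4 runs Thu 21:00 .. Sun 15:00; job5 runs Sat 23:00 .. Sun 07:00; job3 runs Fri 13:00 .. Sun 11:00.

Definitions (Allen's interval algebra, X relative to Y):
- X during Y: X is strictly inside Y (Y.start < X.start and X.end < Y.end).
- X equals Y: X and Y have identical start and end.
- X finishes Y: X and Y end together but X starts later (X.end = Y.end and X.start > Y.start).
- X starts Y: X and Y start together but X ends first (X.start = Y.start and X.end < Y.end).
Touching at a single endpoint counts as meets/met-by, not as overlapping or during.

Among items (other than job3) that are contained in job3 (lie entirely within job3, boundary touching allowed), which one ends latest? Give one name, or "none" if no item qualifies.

Target job3 = [Fri 13:00, Sun 11:00].
job1 [Tue 13:00, Thu 15:00] → before → excluded.
job2 [Thu 05:00, Sat 01:00] → overlaps → excluded.
job4 [Thu 21:00, Sun 15:00] → contains → excluded.
job5 [Sat 23:00, Sun 07:00] → during → candidate.
job6 [Thu 12:00, Sun 01:00] → overlaps → excluded.
job7 [Thu 07:00, Fri 21:00] → overlaps → excluded.
job8 [Thu 19:00, Sun 01:00] → overlaps → excluded.
job9 [Tue 17:00, Thu 07:00] → before → excluded.
Among candidates, latest end is Sun 07:00 → job5.

job5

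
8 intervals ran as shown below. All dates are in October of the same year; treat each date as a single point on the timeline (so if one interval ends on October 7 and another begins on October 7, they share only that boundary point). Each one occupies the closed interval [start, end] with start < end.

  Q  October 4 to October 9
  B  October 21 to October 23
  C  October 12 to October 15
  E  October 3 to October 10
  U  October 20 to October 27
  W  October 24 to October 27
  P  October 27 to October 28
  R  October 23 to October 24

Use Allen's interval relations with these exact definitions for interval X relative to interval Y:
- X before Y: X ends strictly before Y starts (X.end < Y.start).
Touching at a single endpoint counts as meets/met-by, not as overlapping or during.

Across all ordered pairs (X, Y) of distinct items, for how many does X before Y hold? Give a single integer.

Checking all 56 ordered pairs for relation 'before'; matching pairs in alphabetical order:
(B, P): B before P ✓
(B, W): B before W ✓
(C, B): C before B ✓
(C, P): C before P ✓
(C, R): C before R ✓
(C, U): C before U ✓
(C, W): C before W ✓
(E, B): E before B ✓
(E, C): E before C ✓
(E, P): E before P ✓
(E, R): E before R ✓
(E, U): E before U ✓
(E, W): E before W ✓
(Q, B): Q before B ✓
(Q, C): Q before C ✓
(Q, P): Q before P ✓
(Q, R): Q before R ✓
(Q, U): Q before U ✓
(Q, W): Q before W ✓
(R, P): R before P ✓
Count: 20.

20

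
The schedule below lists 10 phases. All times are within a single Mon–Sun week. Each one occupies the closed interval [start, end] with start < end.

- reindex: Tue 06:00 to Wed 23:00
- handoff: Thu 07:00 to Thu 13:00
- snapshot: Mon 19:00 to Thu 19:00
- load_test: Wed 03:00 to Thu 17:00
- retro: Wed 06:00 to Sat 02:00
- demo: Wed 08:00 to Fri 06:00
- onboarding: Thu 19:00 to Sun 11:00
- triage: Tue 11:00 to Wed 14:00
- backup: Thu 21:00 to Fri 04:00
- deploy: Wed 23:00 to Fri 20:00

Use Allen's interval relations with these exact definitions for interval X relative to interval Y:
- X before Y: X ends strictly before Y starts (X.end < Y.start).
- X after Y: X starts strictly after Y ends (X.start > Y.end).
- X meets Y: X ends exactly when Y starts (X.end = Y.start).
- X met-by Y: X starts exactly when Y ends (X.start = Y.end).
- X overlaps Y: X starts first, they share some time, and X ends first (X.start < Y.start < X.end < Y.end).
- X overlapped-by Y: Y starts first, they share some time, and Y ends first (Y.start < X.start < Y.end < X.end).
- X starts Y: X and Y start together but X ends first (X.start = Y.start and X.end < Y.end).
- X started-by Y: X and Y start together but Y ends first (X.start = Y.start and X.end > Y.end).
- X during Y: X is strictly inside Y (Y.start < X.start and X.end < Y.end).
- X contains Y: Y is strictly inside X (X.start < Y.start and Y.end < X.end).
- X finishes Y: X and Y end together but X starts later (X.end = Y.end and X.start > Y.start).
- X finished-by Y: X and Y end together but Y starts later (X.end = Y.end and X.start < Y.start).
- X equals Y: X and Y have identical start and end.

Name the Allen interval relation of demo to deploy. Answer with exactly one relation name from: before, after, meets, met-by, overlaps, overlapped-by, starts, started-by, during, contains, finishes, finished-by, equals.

overlaps

demo = [Wed 08:00, Fri 06:00]; deploy = [Wed 23:00, Fri 20:00].
Compare endpoints: demo.start < deploy.start, demo.start < deploy.end, demo.end > deploy.start, demo.end < deploy.end.
That pattern is 'overlaps'.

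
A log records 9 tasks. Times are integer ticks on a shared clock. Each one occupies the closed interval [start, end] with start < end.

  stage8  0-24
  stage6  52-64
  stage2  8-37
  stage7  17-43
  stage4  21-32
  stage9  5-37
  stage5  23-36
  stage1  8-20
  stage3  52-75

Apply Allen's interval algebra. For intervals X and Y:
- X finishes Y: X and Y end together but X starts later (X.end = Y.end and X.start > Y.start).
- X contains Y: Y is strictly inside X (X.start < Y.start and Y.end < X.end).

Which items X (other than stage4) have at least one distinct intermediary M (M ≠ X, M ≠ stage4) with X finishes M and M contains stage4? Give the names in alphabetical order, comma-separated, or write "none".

Target stage4 = [21, 32].
Intermediaries M with M contains stage4: stage2, stage7, stage9.
Via stage2 — items with X finishes stage2: none.
Via stage7 — items with X finishes stage7: none.
Via stage9 — items with X finishes stage9: stage2.
Union: stage2.

stage2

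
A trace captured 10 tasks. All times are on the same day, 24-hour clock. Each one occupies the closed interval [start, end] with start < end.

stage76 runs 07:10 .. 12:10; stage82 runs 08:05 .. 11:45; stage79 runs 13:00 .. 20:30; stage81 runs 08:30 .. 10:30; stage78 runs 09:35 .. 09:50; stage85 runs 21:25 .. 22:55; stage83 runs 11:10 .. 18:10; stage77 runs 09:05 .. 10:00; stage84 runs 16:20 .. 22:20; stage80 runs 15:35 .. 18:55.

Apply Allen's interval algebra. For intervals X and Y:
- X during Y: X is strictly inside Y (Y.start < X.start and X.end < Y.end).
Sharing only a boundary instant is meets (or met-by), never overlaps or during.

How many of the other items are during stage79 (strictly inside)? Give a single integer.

1

Target stage79 = [13:00, 20:30].
stage76 [07:10, 12:10] → before → no.
stage77 [09:05, 10:00] → before → no.
stage78 [09:35, 09:50] → before → no.
stage80 [15:35, 18:55] → during → counts.
stage81 [08:30, 10:30] → before → no.
stage82 [08:05, 11:45] → before → no.
stage83 [11:10, 18:10] → overlaps → no.
stage84 [16:20, 22:20] → overlapped-by → no.
stage85 [21:25, 22:55] → after → no.
Total: 1.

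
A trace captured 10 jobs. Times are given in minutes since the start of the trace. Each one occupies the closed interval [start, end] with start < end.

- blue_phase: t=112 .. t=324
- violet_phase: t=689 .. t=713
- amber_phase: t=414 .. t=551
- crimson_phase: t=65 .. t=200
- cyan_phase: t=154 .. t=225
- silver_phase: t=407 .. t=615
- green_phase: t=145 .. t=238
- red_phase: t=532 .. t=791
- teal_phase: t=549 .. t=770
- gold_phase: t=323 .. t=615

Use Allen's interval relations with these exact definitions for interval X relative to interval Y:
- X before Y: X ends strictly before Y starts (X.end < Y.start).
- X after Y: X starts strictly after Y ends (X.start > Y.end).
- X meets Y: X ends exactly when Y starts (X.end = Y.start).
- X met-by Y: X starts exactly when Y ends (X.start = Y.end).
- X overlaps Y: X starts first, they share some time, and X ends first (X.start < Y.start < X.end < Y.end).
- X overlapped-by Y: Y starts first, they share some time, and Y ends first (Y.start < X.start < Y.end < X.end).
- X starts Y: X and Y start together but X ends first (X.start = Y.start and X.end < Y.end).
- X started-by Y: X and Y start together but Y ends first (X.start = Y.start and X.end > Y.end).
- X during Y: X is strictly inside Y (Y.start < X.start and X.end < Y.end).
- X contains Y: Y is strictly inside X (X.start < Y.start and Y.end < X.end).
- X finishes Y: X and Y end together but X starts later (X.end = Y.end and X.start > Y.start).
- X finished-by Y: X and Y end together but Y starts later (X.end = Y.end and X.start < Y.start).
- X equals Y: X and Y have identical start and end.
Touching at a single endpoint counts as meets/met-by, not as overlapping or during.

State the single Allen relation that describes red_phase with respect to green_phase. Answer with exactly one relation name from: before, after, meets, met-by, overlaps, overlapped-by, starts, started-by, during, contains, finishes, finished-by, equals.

red_phase = [t=532, t=791]; green_phase = [t=145, t=238].
Compare endpoints: red_phase.start > green_phase.start, red_phase.start > green_phase.end, red_phase.end > green_phase.start, red_phase.end > green_phase.end.
That pattern is 'after'.

after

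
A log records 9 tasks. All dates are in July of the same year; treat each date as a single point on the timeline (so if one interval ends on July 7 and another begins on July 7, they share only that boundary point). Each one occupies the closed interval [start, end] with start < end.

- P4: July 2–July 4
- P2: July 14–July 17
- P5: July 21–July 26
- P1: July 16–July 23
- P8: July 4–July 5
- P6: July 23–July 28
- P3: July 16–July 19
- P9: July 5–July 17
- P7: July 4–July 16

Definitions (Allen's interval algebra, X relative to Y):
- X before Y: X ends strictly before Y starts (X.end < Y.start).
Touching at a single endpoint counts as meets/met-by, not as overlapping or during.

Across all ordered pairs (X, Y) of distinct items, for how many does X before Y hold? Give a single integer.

19

Checking all 72 ordered pairs for relation 'before'; matching pairs in alphabetical order:
(P2, P5): P2 before P5 ✓
(P2, P6): P2 before P6 ✓
(P3, P5): P3 before P5 ✓
(P3, P6): P3 before P6 ✓
(P4, P1): P4 before P1 ✓
(P4, P2): P4 before P2 ✓
(P4, P3): P4 before P3 ✓
(P4, P5): P4 before P5 ✓
(P4, P6): P4 before P6 ✓
(P4, P9): P4 before P9 ✓
(P7, P5): P7 before P5 ✓
(P7, P6): P7 before P6 ✓
(P8, P1): P8 before P1 ✓
(P8, P2): P8 before P2 ✓
(P8, P3): P8 before P3 ✓
(P8, P5): P8 before P5 ✓
(P8, P6): P8 before P6 ✓
(P9, P5): P9 before P5 ✓
(P9, P6): P9 before P6 ✓
Count: 19.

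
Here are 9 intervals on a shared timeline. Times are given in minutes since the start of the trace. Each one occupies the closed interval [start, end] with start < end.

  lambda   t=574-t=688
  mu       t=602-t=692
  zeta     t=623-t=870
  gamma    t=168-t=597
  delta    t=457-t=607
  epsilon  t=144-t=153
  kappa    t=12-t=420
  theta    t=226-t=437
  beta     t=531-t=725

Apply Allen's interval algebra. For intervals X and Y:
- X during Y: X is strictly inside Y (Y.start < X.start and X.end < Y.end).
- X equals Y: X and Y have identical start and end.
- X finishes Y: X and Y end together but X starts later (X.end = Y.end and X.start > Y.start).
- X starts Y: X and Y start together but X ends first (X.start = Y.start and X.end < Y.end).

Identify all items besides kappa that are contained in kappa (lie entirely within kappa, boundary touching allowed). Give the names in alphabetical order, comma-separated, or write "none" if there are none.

Target kappa = [t=12, t=420].
beta [t=531, t=725] → after → no.
delta [t=457, t=607] → after → no.
epsilon [t=144, t=153] → during → yes.
gamma [t=168, t=597] → overlapped-by → no.
lambda [t=574, t=688] → after → no.
mu [t=602, t=692] → after → no.
theta [t=226, t=437] → overlapped-by → no.
zeta [t=623, t=870] → after → no.
Result: epsilon.

epsilon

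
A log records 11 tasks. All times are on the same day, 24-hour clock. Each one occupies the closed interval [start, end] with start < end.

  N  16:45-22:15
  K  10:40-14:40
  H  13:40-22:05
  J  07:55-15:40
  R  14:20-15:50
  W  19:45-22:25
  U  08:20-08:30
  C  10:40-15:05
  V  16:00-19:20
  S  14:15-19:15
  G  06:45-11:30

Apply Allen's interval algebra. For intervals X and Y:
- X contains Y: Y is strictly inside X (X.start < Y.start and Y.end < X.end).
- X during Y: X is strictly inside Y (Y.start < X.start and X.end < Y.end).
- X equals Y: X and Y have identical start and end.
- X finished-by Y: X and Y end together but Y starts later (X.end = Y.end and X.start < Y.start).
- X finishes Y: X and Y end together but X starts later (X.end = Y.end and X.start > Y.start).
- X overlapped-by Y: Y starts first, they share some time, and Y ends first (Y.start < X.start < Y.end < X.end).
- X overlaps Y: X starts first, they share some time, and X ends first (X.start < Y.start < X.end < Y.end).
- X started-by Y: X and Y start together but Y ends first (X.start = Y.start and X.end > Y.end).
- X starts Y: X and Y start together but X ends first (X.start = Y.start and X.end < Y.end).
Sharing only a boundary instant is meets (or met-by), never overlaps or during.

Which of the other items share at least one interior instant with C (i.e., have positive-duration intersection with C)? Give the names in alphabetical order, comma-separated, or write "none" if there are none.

Target C = [10:40, 15:05].
G [06:45, 11:30] → overlaps → yes.
H [13:40, 22:05] → overlapped-by → yes.
J [07:55, 15:40] → contains → yes.
K [10:40, 14:40] → starts → yes.
N [16:45, 22:15] → after → no.
R [14:20, 15:50] → overlapped-by → yes.
S [14:15, 19:15] → overlapped-by → yes.
U [08:20, 08:30] → before → no.
V [16:00, 19:20] → after → no.
W [19:45, 22:25] → after → no.
Result: G, H, J, K, R, S.

G, H, J, K, R, S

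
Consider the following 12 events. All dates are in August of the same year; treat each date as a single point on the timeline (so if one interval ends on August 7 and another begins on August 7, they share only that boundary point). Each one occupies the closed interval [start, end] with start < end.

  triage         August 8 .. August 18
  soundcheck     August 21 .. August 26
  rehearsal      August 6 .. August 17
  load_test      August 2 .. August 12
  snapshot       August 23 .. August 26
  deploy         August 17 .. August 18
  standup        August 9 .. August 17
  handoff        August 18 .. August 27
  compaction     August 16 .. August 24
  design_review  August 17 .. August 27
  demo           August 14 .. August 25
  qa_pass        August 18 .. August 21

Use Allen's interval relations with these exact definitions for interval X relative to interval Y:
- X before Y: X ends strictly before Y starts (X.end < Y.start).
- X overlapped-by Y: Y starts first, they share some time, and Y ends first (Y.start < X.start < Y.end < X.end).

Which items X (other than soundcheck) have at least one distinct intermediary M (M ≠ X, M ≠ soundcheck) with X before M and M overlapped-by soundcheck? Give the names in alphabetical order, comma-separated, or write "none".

Target soundcheck = [August 21, August 26].
Intermediaries M with M overlapped-by soundcheck: none.
Union: none.

none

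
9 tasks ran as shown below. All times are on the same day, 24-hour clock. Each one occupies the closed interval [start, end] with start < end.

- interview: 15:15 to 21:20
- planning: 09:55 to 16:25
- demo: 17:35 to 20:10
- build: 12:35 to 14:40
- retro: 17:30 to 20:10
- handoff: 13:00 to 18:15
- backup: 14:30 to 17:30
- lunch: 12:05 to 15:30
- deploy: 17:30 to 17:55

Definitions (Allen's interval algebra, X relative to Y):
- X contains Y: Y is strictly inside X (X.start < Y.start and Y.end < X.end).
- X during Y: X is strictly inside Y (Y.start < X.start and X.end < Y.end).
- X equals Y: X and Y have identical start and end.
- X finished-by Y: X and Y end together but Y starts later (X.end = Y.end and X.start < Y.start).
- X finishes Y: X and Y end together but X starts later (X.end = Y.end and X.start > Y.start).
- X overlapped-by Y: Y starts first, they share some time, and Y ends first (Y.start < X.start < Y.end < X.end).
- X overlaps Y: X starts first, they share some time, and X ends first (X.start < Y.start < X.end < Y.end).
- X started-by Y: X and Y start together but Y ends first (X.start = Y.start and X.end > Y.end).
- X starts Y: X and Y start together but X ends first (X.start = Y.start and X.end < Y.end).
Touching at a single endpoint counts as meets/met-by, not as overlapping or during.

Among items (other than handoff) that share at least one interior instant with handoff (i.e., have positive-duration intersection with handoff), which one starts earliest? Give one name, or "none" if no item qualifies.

Target handoff = [13:00, 18:15].
backup [14:30, 17:30] → during → candidate.
build [12:35, 14:40] → overlaps → candidate.
demo [17:35, 20:10] → overlapped-by → candidate.
deploy [17:30, 17:55] → during → candidate.
interview [15:15, 21:20] → overlapped-by → candidate.
lunch [12:05, 15:30] → overlaps → candidate.
planning [09:55, 16:25] → overlaps → candidate.
retro [17:30, 20:10] → overlapped-by → candidate.
Among candidates, earliest start is 09:55 → planning.

planning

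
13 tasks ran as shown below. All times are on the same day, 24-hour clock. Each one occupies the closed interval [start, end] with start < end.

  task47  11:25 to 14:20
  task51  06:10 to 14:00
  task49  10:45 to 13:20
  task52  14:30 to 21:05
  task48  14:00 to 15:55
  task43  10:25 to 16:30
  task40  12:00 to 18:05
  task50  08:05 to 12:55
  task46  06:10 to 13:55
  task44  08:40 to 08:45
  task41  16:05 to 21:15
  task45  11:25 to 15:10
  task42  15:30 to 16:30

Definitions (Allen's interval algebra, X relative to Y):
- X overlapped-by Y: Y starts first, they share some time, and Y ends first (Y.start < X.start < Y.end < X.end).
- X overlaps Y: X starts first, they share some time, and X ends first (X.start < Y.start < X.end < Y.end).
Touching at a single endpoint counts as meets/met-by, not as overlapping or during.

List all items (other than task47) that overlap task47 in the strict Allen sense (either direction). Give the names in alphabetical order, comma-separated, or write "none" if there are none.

task40, task46, task48, task49, task50, task51

Target task47 = [11:25, 14:20].
task40 [12:00, 18:05] → overlapped-by → yes.
task41 [16:05, 21:15] → after → no.
task42 [15:30, 16:30] → after → no.
task43 [10:25, 16:30] → contains → no.
task44 [08:40, 08:45] → before → no.
task45 [11:25, 15:10] → started-by → no.
task46 [06:10, 13:55] → overlaps → yes.
task48 [14:00, 15:55] → overlapped-by → yes.
task49 [10:45, 13:20] → overlaps → yes.
task50 [08:05, 12:55] → overlaps → yes.
task51 [06:10, 14:00] → overlaps → yes.
task52 [14:30, 21:05] → after → no.
Result: task40, task46, task48, task49, task50, task51.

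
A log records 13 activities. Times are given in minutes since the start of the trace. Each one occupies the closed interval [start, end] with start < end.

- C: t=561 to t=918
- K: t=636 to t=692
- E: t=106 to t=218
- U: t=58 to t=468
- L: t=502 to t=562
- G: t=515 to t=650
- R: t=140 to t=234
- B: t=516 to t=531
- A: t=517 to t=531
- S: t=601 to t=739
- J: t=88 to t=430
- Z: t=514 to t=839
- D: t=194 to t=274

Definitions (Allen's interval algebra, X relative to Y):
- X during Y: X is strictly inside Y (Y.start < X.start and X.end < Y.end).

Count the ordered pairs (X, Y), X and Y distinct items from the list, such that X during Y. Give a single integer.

Checking all 156 ordered pairs for relation 'during'; matching pairs in alphabetical order:
(A, G): A during G ✓
(A, L): A during L ✓
(A, Z): A during Z ✓
(B, G): B during G ✓
(B, L): B during L ✓
(B, Z): B during Z ✓
(D, J): D during J ✓
(D, U): D during U ✓
(E, J): E during J ✓
(E, U): E during U ✓
(G, Z): G during Z ✓
(J, U): J during U ✓
(K, C): K during C ✓
(K, S): K during S ✓
(K, Z): K during Z ✓
(R, J): R during J ✓
(R, U): R during U ✓
(S, C): S during C ✓
(S, Z): S during Z ✓
Count: 19.

19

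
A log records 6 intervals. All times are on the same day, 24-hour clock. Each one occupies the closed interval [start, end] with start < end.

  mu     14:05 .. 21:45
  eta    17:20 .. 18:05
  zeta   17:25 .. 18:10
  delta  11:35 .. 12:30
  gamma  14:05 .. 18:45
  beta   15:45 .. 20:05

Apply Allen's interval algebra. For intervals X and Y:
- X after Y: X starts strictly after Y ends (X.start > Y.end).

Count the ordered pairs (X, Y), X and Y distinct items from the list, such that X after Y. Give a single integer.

5

Checking all 30 ordered pairs for relation 'after'; matching pairs in alphabetical order:
(beta, delta): beta after delta ✓
(eta, delta): eta after delta ✓
(gamma, delta): gamma after delta ✓
(mu, delta): mu after delta ✓
(zeta, delta): zeta after delta ✓
Count: 5.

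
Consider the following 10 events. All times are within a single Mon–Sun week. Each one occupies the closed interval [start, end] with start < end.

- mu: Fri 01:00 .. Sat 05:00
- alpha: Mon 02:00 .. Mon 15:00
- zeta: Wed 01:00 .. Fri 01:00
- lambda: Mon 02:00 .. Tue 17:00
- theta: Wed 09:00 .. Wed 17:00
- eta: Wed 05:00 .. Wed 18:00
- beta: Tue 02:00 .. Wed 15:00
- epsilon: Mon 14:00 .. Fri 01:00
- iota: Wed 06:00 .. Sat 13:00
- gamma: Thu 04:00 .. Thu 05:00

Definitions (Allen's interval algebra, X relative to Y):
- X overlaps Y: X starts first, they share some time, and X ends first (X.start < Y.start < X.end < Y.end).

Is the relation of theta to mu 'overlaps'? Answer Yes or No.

No

theta = [Wed 09:00, Wed 17:00], mu = [Fri 01:00, Sat 05:00].
Actual relation of theta to mu: before.
Asked whether 'overlaps' holds → No.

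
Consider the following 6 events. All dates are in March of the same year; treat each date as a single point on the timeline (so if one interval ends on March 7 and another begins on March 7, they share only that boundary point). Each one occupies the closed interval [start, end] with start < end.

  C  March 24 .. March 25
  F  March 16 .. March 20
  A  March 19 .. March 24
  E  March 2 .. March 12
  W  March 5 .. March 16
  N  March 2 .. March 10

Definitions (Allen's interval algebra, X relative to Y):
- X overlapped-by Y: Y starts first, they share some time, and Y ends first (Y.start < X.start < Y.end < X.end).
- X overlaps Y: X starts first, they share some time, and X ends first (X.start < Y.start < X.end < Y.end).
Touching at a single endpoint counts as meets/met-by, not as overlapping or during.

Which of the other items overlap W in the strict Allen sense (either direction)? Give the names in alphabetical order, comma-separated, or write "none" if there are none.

Target W = [March 5, March 16].
A [March 19, March 24] → after → no.
C [March 24, March 25] → after → no.
E [March 2, March 12] → overlaps → yes.
F [March 16, March 20] → met-by → no.
N [March 2, March 10] → overlaps → yes.
Result: E, N.

E, N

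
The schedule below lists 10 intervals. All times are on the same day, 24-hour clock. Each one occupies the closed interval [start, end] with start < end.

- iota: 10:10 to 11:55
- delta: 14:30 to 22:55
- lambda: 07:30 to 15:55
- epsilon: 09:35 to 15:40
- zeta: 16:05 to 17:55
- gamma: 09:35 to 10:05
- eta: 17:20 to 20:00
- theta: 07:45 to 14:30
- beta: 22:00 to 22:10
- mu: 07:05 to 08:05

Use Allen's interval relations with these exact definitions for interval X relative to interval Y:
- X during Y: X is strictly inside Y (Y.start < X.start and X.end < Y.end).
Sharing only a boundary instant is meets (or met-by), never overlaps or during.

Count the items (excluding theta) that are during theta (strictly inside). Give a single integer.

2

Target theta = [07:45, 14:30].
beta [22:00, 22:10] → after → no.
delta [14:30, 22:55] → met-by → no.
epsilon [09:35, 15:40] → overlapped-by → no.
eta [17:20, 20:00] → after → no.
gamma [09:35, 10:05] → during → counts.
iota [10:10, 11:55] → during → counts.
lambda [07:30, 15:55] → contains → no.
mu [07:05, 08:05] → overlaps → no.
zeta [16:05, 17:55] → after → no.
Total: 2.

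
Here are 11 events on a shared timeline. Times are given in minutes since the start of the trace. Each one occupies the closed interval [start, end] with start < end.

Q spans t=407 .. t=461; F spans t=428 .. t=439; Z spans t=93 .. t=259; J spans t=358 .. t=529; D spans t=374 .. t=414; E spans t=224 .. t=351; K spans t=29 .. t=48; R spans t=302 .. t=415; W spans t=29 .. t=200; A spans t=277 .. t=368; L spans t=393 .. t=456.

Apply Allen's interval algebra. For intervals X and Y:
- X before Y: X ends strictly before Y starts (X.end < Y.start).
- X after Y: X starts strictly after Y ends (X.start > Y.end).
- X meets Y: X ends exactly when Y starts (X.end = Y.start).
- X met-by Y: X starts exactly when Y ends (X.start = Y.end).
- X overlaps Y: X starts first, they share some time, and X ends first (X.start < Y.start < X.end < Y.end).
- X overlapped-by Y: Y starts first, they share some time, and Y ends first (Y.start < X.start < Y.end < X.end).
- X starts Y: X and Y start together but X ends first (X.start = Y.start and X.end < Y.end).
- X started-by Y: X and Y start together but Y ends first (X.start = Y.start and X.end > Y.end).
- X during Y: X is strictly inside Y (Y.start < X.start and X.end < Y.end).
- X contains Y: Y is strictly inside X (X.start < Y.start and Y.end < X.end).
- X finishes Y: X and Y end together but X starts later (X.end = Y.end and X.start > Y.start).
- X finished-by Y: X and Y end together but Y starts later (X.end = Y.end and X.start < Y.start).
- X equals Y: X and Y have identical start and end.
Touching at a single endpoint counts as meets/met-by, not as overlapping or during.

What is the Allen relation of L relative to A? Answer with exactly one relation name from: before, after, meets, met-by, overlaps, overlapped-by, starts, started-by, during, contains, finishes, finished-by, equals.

after

L = [t=393, t=456]; A = [t=277, t=368].
Compare endpoints: L.start > A.start, L.start > A.end, L.end > A.start, L.end > A.end.
That pattern is 'after'.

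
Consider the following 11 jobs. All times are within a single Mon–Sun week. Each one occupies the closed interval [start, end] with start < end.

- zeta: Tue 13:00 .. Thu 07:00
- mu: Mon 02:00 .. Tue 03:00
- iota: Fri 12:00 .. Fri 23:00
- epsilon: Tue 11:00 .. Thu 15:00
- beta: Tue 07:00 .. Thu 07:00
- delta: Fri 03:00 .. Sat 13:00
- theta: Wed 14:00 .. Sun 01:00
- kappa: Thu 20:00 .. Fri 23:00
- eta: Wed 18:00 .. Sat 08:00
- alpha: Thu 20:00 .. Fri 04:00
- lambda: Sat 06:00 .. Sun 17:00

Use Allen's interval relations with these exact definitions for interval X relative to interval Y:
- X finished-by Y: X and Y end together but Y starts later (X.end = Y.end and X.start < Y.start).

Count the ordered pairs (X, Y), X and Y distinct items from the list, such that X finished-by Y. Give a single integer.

2

Checking all 110 ordered pairs for relation 'finished-by'; matching pairs in alphabetical order:
(beta, zeta): beta finished-by zeta ✓
(kappa, iota): kappa finished-by iota ✓
Count: 2.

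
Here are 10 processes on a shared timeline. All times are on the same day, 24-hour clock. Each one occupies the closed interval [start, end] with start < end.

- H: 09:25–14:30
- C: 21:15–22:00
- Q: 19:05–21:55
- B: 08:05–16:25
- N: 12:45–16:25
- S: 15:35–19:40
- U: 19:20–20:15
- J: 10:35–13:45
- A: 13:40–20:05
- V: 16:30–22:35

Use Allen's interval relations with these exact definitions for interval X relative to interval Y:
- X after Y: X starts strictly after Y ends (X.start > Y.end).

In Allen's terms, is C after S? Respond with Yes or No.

C = [21:15, 22:00], S = [15:35, 19:40].
Actual relation of C to S: after.
Asked whether 'after' holds → Yes.

Yes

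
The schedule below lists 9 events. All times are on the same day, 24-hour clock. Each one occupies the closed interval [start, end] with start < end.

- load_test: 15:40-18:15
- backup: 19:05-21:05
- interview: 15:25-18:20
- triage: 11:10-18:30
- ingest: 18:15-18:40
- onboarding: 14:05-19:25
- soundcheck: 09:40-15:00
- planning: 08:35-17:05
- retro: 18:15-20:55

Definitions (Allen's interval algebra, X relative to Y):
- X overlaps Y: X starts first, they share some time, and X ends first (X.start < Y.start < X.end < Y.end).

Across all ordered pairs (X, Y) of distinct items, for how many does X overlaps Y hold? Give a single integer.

Checking all 72 ordered pairs for relation 'overlaps'; matching pairs in alphabetical order:
(interview, ingest): interview overlaps ingest ✓
(interview, retro): interview overlaps retro ✓
(onboarding, backup): onboarding overlaps backup ✓
(onboarding, retro): onboarding overlaps retro ✓
(planning, interview): planning overlaps interview ✓
(planning, load_test): planning overlaps load_test ✓
(planning, onboarding): planning overlaps onboarding ✓
(planning, triage): planning overlaps triage ✓
(retro, backup): retro overlaps backup ✓
(soundcheck, onboarding): soundcheck overlaps onboarding ✓
(soundcheck, triage): soundcheck overlaps triage ✓
(triage, ingest): triage overlaps ingest ✓
(triage, onboarding): triage overlaps onboarding ✓
(triage, retro): triage overlaps retro ✓
Count: 14.

14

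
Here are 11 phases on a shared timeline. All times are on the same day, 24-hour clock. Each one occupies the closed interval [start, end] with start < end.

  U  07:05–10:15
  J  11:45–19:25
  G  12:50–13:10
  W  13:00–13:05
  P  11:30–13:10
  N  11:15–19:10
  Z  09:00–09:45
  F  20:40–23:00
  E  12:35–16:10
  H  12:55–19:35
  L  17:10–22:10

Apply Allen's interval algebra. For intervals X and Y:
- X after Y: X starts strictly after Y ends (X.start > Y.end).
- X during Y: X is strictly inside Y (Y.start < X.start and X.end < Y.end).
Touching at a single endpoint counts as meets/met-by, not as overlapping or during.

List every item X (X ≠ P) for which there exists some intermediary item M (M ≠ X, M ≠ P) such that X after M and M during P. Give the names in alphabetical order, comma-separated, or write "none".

Target P = [11:30, 13:10].
Intermediaries M with M during P: W.
Via W — items with X after W: F, L.
Union: F, L.

F, L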